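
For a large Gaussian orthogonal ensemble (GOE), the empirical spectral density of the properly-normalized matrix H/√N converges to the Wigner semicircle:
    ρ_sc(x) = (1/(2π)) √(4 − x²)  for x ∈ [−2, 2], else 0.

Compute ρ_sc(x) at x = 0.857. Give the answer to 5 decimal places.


ρ_sc(x) = (1/(2π)) √(4 − x²). With x = 0.857:
  4 − x² = 4 − (0.857)² = 4 − 0.734449 = 3.265551.
  √(4 − x²) = 1.807084.
  1/(2π) = 0.159155.
  ρ_sc(0.857) = 0.159155 · 1.807084 = 0.287606.

Rounded to 5 decimal places: ρ_sc(0.857) ≈ 0.28761.


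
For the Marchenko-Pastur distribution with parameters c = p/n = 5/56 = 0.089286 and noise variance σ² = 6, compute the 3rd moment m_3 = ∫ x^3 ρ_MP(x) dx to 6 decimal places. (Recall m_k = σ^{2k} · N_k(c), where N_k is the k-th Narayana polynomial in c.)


E[X³] = σ⁶ (1 + 3c + c²) (third MP moment). With σ² = 6 (so σ⁶ = 216) and c = 5/56 = 0.089286: E[X³] = 216 · (1 + 3·0.089286 + (0.089286)²) = 216 · 1.275829.

So E[X^3] = 275.579082.


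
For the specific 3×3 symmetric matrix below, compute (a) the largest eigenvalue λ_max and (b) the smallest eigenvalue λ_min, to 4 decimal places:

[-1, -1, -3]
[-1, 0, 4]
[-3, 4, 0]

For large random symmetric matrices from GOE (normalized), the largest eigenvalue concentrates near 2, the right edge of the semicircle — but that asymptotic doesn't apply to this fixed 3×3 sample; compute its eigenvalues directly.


Since M is real symmetric, all three eigenvalues are real; they are the roots of det(λI − M) = λ³ − (tr M) λ² + s λ − det M, where s is the sum of the principal 2×2 minors.
tr M = -1 + 0 + 0 = -1.
s = ((-1)·0 − (-1)²) + ((-1)·0 − (-3)²) + (0·0 − 4²) = -1 + (-9) + (-16) = -26.
det M (expand along row 1) = (-1)·(-16) − (-1)·12 + (-3)·(-4) = 40.
Characteristic polynomial: λ³ + λ² − 26λ − 40 = 0.
Substitute λ = y + (tr M)/3 = y − 0.333333 to remove the quadratic term: y³ + p·y + q = 0 with p = s − (tr M)²/3 = -26.333333 and q = −2(tr M)³/27 + (tr M)·s/3 − det M = -31.259259.
Three real roots ⇒ use the trigonometric (Viète) form: r = 2√(−p/3) = 5.925463, φ = arccos(3q/(p·r)) = arccos(0.600996) = 0.926049 rad.
y_k = r·cos(φ/3 − 2πk/3) for k = 0, 1, 2 gives y = 5.645393, -1.263694, -4.381699.
λ_k = y_k − 0.333333 gives λ = 5.3121, -1.5970, -4.7150 (check: the sum is -1.0000 = tr M).

Hence λ_max = 5.3121 and λ_min = -4.7150.


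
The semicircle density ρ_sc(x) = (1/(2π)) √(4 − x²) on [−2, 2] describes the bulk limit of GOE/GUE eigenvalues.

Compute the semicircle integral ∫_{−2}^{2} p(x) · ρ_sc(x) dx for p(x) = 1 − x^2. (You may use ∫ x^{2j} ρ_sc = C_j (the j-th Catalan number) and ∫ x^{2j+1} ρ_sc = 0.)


Write p(x) = Σ a_i x^i, split into monomials and integrate each against ρ_sc separately.
Using ∫ x^{2j} ρ_sc = C_j = (1/(j+1)) C(2j, j) (Catalan numbers) and ∫ x^{2j+1} ρ_sc = 0 (odd monomials vanish by symmetry):
  i = 0 (even): a_0 · C_{0} = 1 · 1 = 1
  i = 2 (even): a_2 · C_{1} = -1 · 1 = -1

Summing the contributions: ∫_{−2}^{2} p(x) ρ_sc(x) dx = 1 + (-1) = 0.


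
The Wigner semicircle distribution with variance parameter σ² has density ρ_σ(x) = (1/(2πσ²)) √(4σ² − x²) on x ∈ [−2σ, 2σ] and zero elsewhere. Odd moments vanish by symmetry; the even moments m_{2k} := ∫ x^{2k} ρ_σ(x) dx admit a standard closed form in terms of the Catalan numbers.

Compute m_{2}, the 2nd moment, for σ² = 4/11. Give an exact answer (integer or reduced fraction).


By the scaled semicircle moment identity, m_{2k} = σ^{2k} · C_k with k = 1.
C_1 = (1/(k+1)) · C(2k, k) = (1/2) · C(2, 1) = (1/2) · 2 = 1.
σ^{2k} = (σ²)^k = (4/11)^1 = 4/11.

Therefore m_{2} = σ^{2} · C_1 = (4/11) · 1 = 4/11.


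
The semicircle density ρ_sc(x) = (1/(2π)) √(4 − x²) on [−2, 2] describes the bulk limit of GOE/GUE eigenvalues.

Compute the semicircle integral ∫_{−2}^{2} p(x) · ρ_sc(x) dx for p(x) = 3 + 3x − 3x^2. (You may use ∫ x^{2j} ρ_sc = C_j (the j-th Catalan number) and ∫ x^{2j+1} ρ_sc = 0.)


Write p(x) = Σ a_i x^i, split into monomials and integrate each against ρ_sc separately.
Using ∫ x^{2j} ρ_sc = C_j = (1/(j+1)) C(2j, j) (Catalan numbers) and ∫ x^{2j+1} ρ_sc = 0 (odd monomials vanish by symmetry):
  i = 0 (even): a_0 · C_{0} = 3 · 1 = 3
  i = 1 (odd): ∫ x^1 ρ_sc = 0 (vanishes)
  i = 2 (even): a_2 · C_{1} = -3 · 1 = -3

Summing the contributions: ∫_{−2}^{2} p(x) ρ_sc(x) dx = 3 + (-3) = 0.


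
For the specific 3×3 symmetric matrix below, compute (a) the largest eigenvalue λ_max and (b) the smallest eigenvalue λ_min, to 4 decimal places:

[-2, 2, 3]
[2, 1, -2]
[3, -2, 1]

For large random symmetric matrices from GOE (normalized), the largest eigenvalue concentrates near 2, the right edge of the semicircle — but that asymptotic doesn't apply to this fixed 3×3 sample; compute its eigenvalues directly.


Since M is real symmetric, all three eigenvalues are real; they are the roots of det(λI − M) = λ³ − (tr M) λ² + s λ − det M, where s is the sum of the principal 2×2 minors.
tr M = -2 + 1 + 1 = 0.
s = ((-2)·1 − 2²) + ((-2)·1 − 3²) + (1·1 − (-2)²) = -6 + (-11) + (-3) = -20.
det M (expand along row 1) = (-2)·(-3) − 2·8 + 3·(-7) = -31.
Characteristic polynomial: λ³ − 20λ + 31 = 0.
Substitute λ = y + (tr M)/3 = y + 0.000000 to remove the quadratic term: y³ + p·y + q = 0 with p = s − (tr M)²/3 = -20.000000 and q = −2(tr M)³/27 + (tr M)·s/3 − det M = 31.000000.
Three real roots ⇒ use the trigonometric (Viète) form: r = 2√(−p/3) = 5.163978, φ = arccos(3q/(p·r)) = arccos(-0.900469) = 2.691642 rad.
y_k = r·cos(φ/3 − 2πk/3) for k = 0, 1, 2 gives y = 3.221237, 1.884768, -5.106005.
λ_k = y_k + 0.000000 gives λ = 3.2212, 1.8848, -5.1060 (check: the sum is 0.0000 = tr M).

Hence λ_max = 3.2212 and λ_min = -5.1060.


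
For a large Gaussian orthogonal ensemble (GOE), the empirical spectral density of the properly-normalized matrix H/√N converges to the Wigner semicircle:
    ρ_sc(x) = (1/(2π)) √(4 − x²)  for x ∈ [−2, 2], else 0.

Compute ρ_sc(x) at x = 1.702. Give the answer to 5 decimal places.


ρ_sc(x) = (1/(2π)) √(4 − x²). With x = 1.702:
  4 − x² = 4 − (1.702)² = 4 − 2.896804 = 1.103196.
  √(4 − x²) = 1.050331.
  1/(2π) = 0.159155.
  ρ_sc(1.702) = 0.159155 · 1.050331 = 0.167165.

Rounded to 5 decimal places: ρ_sc(1.702) ≈ 0.16717.


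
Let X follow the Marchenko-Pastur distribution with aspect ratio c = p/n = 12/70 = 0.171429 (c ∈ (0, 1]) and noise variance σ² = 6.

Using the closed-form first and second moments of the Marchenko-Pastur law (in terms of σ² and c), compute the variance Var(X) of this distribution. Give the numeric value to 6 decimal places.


Recall the MP moments m_1 = E[X] = σ² and m_2 = E[X²] = σ⁴ (1 + c).
m_1 = E[X] = σ² = 6, so m_1² = 36.
m_2 = E[X²] = σ⁴ (1 + c) = 36 · (1 + 0.171429) = 36 · 1.171429 = 42.171429.
(Note m_2 − m_1² simplifies to c · σ⁴ = 0.171429 · 36.)

Var(X) = m_2 − m_1² = 42.171429 − 36 = 6.171429.


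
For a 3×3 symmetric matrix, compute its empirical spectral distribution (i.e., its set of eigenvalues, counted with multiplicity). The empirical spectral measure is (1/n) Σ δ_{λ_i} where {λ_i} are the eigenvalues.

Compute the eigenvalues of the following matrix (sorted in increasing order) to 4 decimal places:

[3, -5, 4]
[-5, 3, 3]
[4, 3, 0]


Since M is real symmetric, all three eigenvalues are real; they are the roots of det(λI − M) = λ³ − (tr M) λ² + s λ − det M, where s is the sum of the principal 2×2 minors.
tr M = 3 + 3 + 0 = 6.
s = (3·3 − (-5)²) + (3·0 − 4²) + (3·0 − 3²) = -16 + (-16) + (-9) = -41.
det M (expand along row 1) = 3·(-9) − (-5)·(-12) + 4·(-27) = -195.
Characteristic polynomial: λ³ − 6λ² − 41λ + 195 = 0.
Substitute λ = y + (tr M)/3 = y + 2.000000 to remove the quadratic term: y³ + p·y + q = 0 with p = s − (tr M)²/3 = -53.000000 and q = −2(tr M)³/27 + (tr M)·s/3 − det M = 97.000000.
Three real roots ⇒ use the trigonometric (Viète) form: r = 2√(−p/3) = 8.406347, φ = arccos(3q/(p·r)) = arccos(-0.653145) = 2.282527 rad.
y_k = r·cos(φ/3 − 2πk/3) for k = 0, 1, 2 gives y = 6.088342, 1.975696, -8.064038.
λ_k = y_k + 2.000000 gives λ = 8.0883, 3.9757, -6.0640 (check: the sum is 6.0000 = tr M).

Eigenvalues sorted in increasing order: [-6.0640, 3.9757, 8.0883].


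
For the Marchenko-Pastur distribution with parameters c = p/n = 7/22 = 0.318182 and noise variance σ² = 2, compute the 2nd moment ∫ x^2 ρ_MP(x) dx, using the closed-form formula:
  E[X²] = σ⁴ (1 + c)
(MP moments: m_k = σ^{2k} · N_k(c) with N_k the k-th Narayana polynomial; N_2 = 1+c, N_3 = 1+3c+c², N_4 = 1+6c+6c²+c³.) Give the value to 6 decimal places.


E[X²] = σ⁴ (1 + c) (second MP moment). With σ² = 2 (so σ⁴ = 4) and c = 7/22 = 0.318182: E[X²] = 4 · (1 + 0.318182) = 4 · 1.318182.

So E[X^2] = 5.272727.


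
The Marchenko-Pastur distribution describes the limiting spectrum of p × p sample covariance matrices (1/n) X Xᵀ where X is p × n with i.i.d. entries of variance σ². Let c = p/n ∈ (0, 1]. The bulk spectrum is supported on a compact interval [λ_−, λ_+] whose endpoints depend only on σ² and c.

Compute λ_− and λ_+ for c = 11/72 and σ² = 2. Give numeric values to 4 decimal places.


c = 11/72 = 0.152778; √c = 0.390868.
λ_− = σ² (1 − √c)² = 2 · (1 − 0.390868)² = 2 · (0.609132)² = 0.742084.
λ_+ = σ² (1 + √c)² = 2 · (1 + 0.390868)² = 2 · (1.390868)² = 3.869027.

Rounded to 4 decimal places: λ_− ≈ 0.7421, λ_+ ≈ 3.8690.


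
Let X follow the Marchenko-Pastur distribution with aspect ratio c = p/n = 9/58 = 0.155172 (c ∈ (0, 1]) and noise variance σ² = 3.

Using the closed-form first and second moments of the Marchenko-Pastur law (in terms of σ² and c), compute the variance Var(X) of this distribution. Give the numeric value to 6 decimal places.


Recall the MP moments m_1 = E[X] = σ² and m_2 = E[X²] = σ⁴ (1 + c).
m_1 = E[X] = σ² = 3, so m_1² = 9.
m_2 = E[X²] = σ⁴ (1 + c) = 9 · (1 + 0.155172) = 9 · 1.155172 = 10.396552.
(Note m_2 − m_1² simplifies to c · σ⁴ = 0.155172 · 9.)

Var(X) = m_2 − m_1² = 10.396552 − 9 = 1.396552.


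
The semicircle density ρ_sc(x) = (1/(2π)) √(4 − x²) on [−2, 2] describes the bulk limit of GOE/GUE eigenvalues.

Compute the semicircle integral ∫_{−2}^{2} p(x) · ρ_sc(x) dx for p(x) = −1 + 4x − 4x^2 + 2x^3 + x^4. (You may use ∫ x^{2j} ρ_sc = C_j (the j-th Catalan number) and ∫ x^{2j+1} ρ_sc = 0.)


Write p(x) = Σ a_i x^i, split into monomials and integrate each against ρ_sc separately.
Using ∫ x^{2j} ρ_sc = C_j = (1/(j+1)) C(2j, j) (Catalan numbers) and ∫ x^{2j+1} ρ_sc = 0 (odd monomials vanish by symmetry):
  i = 0 (even): a_0 · C_{0} = -1 · 1 = -1
  i = 1 (odd): ∫ x^1 ρ_sc = 0 (vanishes)
  i = 2 (even): a_2 · C_{1} = -4 · 1 = -4
  i = 3 (odd): ∫ x^3 ρ_sc = 0 (vanishes)
  i = 4 (even): a_4 · C_{2} = 1 · 2 = 2

Summing the contributions: ∫_{−2}^{2} p(x) ρ_sc(x) dx = (-1) + (-4) + 2 = -3.


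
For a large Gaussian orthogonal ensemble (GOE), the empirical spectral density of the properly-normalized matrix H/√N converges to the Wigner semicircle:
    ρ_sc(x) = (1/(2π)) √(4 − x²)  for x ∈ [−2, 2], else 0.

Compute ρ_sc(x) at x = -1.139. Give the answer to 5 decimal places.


ρ_sc(x) = (1/(2π)) √(4 − x²). With x = -1.139:
  4 − x² = 4 − (-1.139)² = 4 − 1.297321 = 2.702679.
  √(4 − x²) = 1.643983.
  1/(2π) = 0.159155.
  ρ_sc(-1.139) = 0.159155 · 1.643983 = 0.261648.

Rounded to 5 decimal places: ρ_sc(-1.139) ≈ 0.26165.


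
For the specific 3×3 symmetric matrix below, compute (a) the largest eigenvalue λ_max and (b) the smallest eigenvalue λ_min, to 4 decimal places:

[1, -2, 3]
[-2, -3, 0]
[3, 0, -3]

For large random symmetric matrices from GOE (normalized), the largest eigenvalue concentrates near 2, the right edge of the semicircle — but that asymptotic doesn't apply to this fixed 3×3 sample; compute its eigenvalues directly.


Since M is real symmetric, all three eigenvalues are real; they are the roots of det(λI − M) = λ³ − (tr M) λ² + s λ − det M, where s is the sum of the principal 2×2 minors.
tr M = 1 + (-3) + (-3) = -5.
s = (1·(-3) − (-2)²) + (1·(-3) − 3²) + ((-3)·(-3) − 0²) = -7 + (-12) + 9 = -10.
det M (expand along row 1) = 1·9 − (-2)·6 + 3·9 = 48.
Characteristic polynomial: λ³ + 5λ² − 10λ − 48 = 0.
Substitute λ = y + (tr M)/3 = y − 1.666667 to remove the quadratic term: y³ + p·y + q = 0 with p = s − (tr M)²/3 = -18.333333 and q = −2(tr M)³/27 + (tr M)·s/3 − det M = -22.074074.
Three real roots ⇒ use the trigonometric (Viète) form: r = 2√(−p/3) = 4.944132, φ = arccos(3q/(p·r)) = arccos(0.730587) = 0.751614 rad.
y_k = r·cos(φ/3 − 2πk/3) for k = 0, 1, 2 gives y = 4.789772, -1.333333, -3.456439.
λ_k = y_k − 1.666667 gives λ = 3.1231, -3.0000, -5.1231 (check: the sum is -5.0000 = tr M).

Hence λ_max = 3.1231 and λ_min = -5.1231.


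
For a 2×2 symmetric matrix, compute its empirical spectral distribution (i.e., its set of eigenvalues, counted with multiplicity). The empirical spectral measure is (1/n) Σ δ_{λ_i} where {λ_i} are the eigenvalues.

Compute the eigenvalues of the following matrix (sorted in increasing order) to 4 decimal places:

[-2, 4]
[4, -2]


Since M is real symmetric, both eigenvalues are real; they are the roots of det(λI − M) = λ² − (tr M) λ + det M.
tr M = -2 + (-2) = -4.
det M = (-2)·(-2) − 4² = 4 − 16 = -12.
Characteristic polynomial: λ² + 4λ − 12 = 0.
Discriminant Δ = (tr M)² − 4·det M = 16 − (-48) = 64; √Δ = 8.000000.
λ = (tr M ± √Δ)/2 = (-4 ± 8.000000)/2, giving (tr M − √Δ)/2 = -6.0000 and (tr M + √Δ)/2 = 2.0000.

Eigenvalues sorted in increasing order: [-6.0000, 2.0000].


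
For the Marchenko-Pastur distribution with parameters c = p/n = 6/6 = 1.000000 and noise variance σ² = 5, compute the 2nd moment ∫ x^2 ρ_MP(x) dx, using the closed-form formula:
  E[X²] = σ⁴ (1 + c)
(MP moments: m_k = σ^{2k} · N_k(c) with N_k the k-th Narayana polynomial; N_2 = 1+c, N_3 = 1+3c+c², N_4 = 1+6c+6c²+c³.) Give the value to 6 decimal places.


E[X²] = σ⁴ (1 + c) (second MP moment). With σ² = 5 (so σ⁴ = 25) and c = 6/6 = 1.000000: E[X²] = 25 · (1 + 1.000000) = 25 · 2.000000.

So E[X^2] = 50.000000.


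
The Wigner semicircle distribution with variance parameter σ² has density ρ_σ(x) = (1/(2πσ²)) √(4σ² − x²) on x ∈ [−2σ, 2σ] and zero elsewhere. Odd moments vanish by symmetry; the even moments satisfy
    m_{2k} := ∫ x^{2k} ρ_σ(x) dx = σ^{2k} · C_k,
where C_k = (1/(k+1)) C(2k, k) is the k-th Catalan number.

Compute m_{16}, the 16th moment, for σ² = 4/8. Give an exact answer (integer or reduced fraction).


By the scaled semicircle moment identity, m_{2k} = σ^{2k} · C_k with k = 8.
C_8 = (1/(k+1)) · C(2k, k) = (1/9) · C(16, 8) = (1/9) · 12870 = 1430.
σ^{2k} = (σ²)^k = (4/8)^8 = 1/256.

Therefore m_{16} = σ^{16} · C_8 = (1/256) · 1430 = 715/128.


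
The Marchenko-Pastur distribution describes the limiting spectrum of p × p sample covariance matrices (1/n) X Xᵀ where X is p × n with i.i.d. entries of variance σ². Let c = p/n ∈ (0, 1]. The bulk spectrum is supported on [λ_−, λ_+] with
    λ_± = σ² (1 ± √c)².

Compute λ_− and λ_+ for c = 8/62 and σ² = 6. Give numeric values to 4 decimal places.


c = 8/62 = 0.129032; √c = 0.359211.
λ_− = σ² (1 − √c)² = 6 · (1 − 0.359211)² = 6 · (0.640789)² = 2.463666.
λ_+ = σ² (1 + √c)² = 6 · (1 + 0.359211)² = 6 · (1.359211)² = 11.084721.

Rounded to 4 decimal places: λ_− ≈ 2.4637, λ_+ ≈ 11.0847.


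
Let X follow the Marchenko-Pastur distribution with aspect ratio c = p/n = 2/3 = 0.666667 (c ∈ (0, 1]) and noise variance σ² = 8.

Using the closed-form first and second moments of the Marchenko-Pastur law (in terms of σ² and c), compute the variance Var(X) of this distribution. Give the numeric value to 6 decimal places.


Recall the MP moments m_1 = E[X] = σ² and m_2 = E[X²] = σ⁴ (1 + c).
m_1 = E[X] = σ² = 8, so m_1² = 64.
m_2 = E[X²] = σ⁴ (1 + c) = 64 · (1 + 0.666667) = 64 · 1.666667 = 106.666667.
(Note m_2 − m_1² simplifies to c · σ⁴ = 0.666667 · 64.)

Var(X) = m_2 − m_1² = 106.666667 − 64 = 42.666667.


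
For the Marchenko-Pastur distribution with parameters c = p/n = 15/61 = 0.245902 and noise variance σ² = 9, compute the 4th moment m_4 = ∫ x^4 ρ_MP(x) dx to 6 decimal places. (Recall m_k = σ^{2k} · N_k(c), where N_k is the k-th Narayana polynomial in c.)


E[X⁴] = σ⁸ (1 + 6c + 6c² + c³) (fourth MP moment). With σ² = 9 (so σ⁸ = 6561) and c = 15/61 = 0.245902: E[X⁴] = 6561 · (1 + 6·0.245902 + 6·(0.245902)² + (0.245902)³) = 6561 · 2.853085.

So E[X^4] = 18719.088188.


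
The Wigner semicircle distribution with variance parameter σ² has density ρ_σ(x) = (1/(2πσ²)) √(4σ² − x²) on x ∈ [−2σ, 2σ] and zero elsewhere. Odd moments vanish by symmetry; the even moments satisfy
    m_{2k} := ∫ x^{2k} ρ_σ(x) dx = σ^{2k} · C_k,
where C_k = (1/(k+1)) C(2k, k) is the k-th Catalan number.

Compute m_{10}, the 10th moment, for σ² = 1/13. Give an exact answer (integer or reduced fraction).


By the scaled semicircle moment identity, m_{2k} = σ^{2k} · C_k with k = 5.
C_5 = (1/(k+1)) · C(2k, k) = (1/6) · C(10, 5) = (1/6) · 252 = 42.
σ^{2k} = (σ²)^k = (1/13)^5 = 1/371293.

Therefore m_{10} = σ^{10} · C_5 = (1/371293) · 42 = 42/371293.


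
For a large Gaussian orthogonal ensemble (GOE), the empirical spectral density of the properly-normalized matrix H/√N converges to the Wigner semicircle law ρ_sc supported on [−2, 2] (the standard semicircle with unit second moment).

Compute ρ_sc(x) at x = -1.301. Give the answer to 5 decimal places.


ρ_sc(x) = (1/(2π)) √(4 − x²). With x = -1.301:
  4 − x² = 4 − (-1.301)² = 4 − 1.692601 = 2.307399.
  √(4 − x²) = 1.519013.
  1/(2π) = 0.159155.
  ρ_sc(-1.301) = 0.159155 · 1.519013 = 0.241758.

Rounded to 5 decimal places: ρ_sc(-1.301) ≈ 0.24176.


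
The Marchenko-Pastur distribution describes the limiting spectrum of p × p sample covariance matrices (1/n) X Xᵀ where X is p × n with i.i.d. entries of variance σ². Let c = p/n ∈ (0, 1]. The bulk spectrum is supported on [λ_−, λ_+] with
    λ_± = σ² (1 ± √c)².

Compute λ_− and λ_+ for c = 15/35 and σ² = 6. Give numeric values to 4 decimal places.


c = 15/35 = 0.428571; √c = 0.654654.
λ_− = σ² (1 − √c)² = 6 · (1 − 0.654654)² = 6 · (0.345346)² = 0.715585.
λ_+ = σ² (1 + √c)² = 6 · (1 + 0.654654)² = 6 · (1.654654)² = 16.427273.

Rounded to 4 decimal places: λ_− ≈ 0.7156, λ_+ ≈ 16.4273.


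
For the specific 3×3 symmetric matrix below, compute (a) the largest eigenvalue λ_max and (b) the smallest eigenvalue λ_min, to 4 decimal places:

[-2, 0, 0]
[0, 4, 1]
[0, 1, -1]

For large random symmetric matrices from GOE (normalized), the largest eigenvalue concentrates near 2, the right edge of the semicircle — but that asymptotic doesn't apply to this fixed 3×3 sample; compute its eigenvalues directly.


Since M is real symmetric, all three eigenvalues are real; they are the roots of det(λI − M) = λ³ − (tr M) λ² + s λ − det M, where s is the sum of the principal 2×2 minors.
tr M = -2 + 4 + (-1) = 1.
s = ((-2)·4 − 0²) + ((-2)·(-1) − 0²) + (4·(-1) − 1²) = -8 + 2 + (-5) = -11.
det M (expand along row 1) = (-2)·(-5) − 0·0 + 0·0 = 10.
Characteristic polynomial: λ³ − λ² − 11λ − 10 = 0.
Substitute λ = y + (tr M)/3 = y + 0.333333 to remove the quadratic term: y³ + p·y + q = 0 with p = s − (tr M)²/3 = -11.333333 and q = −2(tr M)³/27 + (tr M)·s/3 − det M = -13.740741.
Three real roots ⇒ use the trigonometric (Viète) form: r = 2√(−p/3) = 3.887301, φ = arccos(3q/(p·r)) = arccos(0.935676) = 0.360626 rad.
y_k = r·cos(φ/3 − 2πk/3) for k = 0, 1, 2 gives y = 3.859249, -1.525916, -2.333333.
λ_k = y_k + 0.333333 gives λ = 4.1926, -1.1926, -2.0000 (check: the sum is 1.0000 = tr M).

Hence λ_max = 4.1926 and λ_min = -2.0000.


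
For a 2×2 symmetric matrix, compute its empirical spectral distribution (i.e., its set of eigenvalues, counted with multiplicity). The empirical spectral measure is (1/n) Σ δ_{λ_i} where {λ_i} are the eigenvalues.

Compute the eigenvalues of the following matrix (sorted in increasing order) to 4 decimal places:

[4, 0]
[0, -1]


Since M is real symmetric, both eigenvalues are real; they are the roots of det(λI − M) = λ² − (tr M) λ + det M.
tr M = 4 + (-1) = 3.
det M = 4·(-1) − 0² = -4 − 0 = -4.
Characteristic polynomial: λ² − 3λ − 4 = 0.
Discriminant Δ = (tr M)² − 4·det M = 9 − (-16) = 25; √Δ = 5.000000.
λ = (tr M ± √Δ)/2 = (3 ± 5.000000)/2, giving (tr M − √Δ)/2 = -1.0000 and (tr M + √Δ)/2 = 4.0000.

Eigenvalues sorted in increasing order: [-1.0000, 4.0000].


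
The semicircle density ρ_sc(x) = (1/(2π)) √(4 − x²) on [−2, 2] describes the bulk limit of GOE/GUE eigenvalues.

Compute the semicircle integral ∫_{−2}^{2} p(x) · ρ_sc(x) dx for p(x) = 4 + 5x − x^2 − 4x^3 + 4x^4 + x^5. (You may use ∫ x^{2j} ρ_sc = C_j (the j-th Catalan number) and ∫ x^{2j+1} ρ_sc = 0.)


Write p(x) = Σ a_i x^i, split into monomials and integrate each against ρ_sc separately.
Using ∫ x^{2j} ρ_sc = C_j = (1/(j+1)) C(2j, j) (Catalan numbers) and ∫ x^{2j+1} ρ_sc = 0 (odd monomials vanish by symmetry):
  i = 0 (even): a_0 · C_{0} = 4 · 1 = 4
  i = 1 (odd): ∫ x^1 ρ_sc = 0 (vanishes)
  i = 2 (even): a_2 · C_{1} = -1 · 1 = -1
  i = 3 (odd): ∫ x^3 ρ_sc = 0 (vanishes)
  i = 4 (even): a_4 · C_{2} = 4 · 2 = 8
  i = 5 (odd): ∫ x^5 ρ_sc = 0 (vanishes)

Summing the contributions: ∫_{−2}^{2} p(x) ρ_sc(x) dx = 4 + (-1) + 8 = 11.


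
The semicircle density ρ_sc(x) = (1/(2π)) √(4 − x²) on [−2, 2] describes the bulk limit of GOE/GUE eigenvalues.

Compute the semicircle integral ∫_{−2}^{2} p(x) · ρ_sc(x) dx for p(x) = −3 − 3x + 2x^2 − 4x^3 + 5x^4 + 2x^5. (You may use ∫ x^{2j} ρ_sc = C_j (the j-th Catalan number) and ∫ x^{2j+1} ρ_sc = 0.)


Write p(x) = Σ a_i x^i, split into monomials and integrate each against ρ_sc separately.
Using ∫ x^{2j} ρ_sc = C_j = (1/(j+1)) C(2j, j) (Catalan numbers) and ∫ x^{2j+1} ρ_sc = 0 (odd monomials vanish by symmetry):
  i = 0 (even): a_0 · C_{0} = -3 · 1 = -3
  i = 1 (odd): ∫ x^1 ρ_sc = 0 (vanishes)
  i = 2 (even): a_2 · C_{1} = 2 · 1 = 2
  i = 3 (odd): ∫ x^3 ρ_sc = 0 (vanishes)
  i = 4 (even): a_4 · C_{2} = 5 · 2 = 10
  i = 5 (odd): ∫ x^5 ρ_sc = 0 (vanishes)

Summing the contributions: ∫_{−2}^{2} p(x) ρ_sc(x) dx = (-3) + 2 + 10 = 9.


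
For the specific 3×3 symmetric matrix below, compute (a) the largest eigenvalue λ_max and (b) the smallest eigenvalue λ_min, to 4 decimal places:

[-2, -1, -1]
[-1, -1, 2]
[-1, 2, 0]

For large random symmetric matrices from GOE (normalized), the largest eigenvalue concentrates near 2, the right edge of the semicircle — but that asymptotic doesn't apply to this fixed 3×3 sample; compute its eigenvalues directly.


Since M is real symmetric, all three eigenvalues are real; they are the roots of det(λI − M) = λ³ − (tr M) λ² + s λ − det M, where s is the sum of the principal 2×2 minors.
tr M = -2 + (-1) + 0 = -3.
s = ((-2)·(-1) − (-1)²) + ((-2)·0 − (-1)²) + ((-1)·0 − 2²) = 1 + (-1) + (-4) = -4.
det M (expand along row 1) = (-2)·(-4) − (-1)·2 + (-1)·(-3) = 13.
Characteristic polynomial: λ³ + 3λ² − 4λ − 13 = 0.
Substitute λ = y + (tr M)/3 = y − 1.000000 to remove the quadratic term: y³ + p·y + q = 0 with p = s − (tr M)²/3 = -7.000000 and q = −2(tr M)³/27 + (tr M)·s/3 − det M = -7.000000.
Three real roots ⇒ use the trigonometric (Viète) form: r = 2√(−p/3) = 3.055050, φ = arccos(3q/(p·r)) = arccos(0.981981) = 0.190126 rad.
y_k = r·cos(φ/3 − 2πk/3) for k = 0, 1, 2 gives y = 3.048917, -1.356896, -1.692021.
λ_k = y_k − 1.000000 gives λ = 2.0489, -2.3569, -2.6920 (check: the sum is -3.0000 = tr M).

Hence λ_max = 2.0489 and λ_min = -2.6920.


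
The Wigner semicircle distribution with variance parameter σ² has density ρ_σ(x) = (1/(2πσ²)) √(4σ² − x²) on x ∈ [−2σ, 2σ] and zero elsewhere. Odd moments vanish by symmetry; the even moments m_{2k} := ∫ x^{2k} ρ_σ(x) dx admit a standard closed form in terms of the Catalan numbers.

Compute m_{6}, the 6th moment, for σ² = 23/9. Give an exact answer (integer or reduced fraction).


By the scaled semicircle moment identity, m_{2k} = σ^{2k} · C_k with k = 3.
C_3 = (1/(k+1)) · C(2k, k) = (1/4) · C(6, 3) = (1/4) · 20 = 5.
σ^{2k} = (σ²)^k = (23/9)^3 = 12167/729.

Therefore m_{6} = σ^{6} · C_3 = (12167/729) · 5 = 60835/729.


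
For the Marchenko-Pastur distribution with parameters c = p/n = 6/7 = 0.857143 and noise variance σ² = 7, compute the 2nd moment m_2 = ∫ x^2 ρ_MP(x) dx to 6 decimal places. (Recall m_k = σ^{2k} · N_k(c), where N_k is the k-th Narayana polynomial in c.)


E[X²] = σ⁴ (1 + c) (second MP moment). With σ² = 7 (so σ⁴ = 49) and c = 6/7 = 0.857143: E[X²] = 49 · (1 + 0.857143) = 49 · 1.857143.

So E[X^2] = 91.000000.


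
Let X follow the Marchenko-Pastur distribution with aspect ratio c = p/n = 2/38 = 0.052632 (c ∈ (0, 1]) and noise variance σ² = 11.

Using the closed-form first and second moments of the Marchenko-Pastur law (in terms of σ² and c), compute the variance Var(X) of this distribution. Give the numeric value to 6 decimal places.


Recall the MP moments m_1 = E[X] = σ² and m_2 = E[X²] = σ⁴ (1 + c).
m_1 = E[X] = σ² = 11, so m_1² = 121.
m_2 = E[X²] = σ⁴ (1 + c) = 121 · (1 + 0.052632) = 121 · 1.052632 = 127.368421.
(Note m_2 − m_1² simplifies to c · σ⁴ = 0.052632 · 121.)

Var(X) = m_2 − m_1² = 127.368421 − 121 = 6.368421.


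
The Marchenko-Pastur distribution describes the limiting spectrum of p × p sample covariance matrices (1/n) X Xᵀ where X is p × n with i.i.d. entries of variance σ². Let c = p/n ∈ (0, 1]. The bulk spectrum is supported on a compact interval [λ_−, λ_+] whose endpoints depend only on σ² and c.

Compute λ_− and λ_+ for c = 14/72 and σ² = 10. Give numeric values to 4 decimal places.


c = 14/72 = 0.194444; √c = 0.440959.
λ_− = σ² (1 − √c)² = 10 · (1 − 0.440959)² = 10 · (0.559041)² = 3.125273.
λ_+ = σ² (1 + √c)² = 10 · (1 + 0.440959)² = 10 · (1.440959)² = 20.763615.

Rounded to 4 decimal places: λ_− ≈ 3.1253, λ_+ ≈ 20.7636.


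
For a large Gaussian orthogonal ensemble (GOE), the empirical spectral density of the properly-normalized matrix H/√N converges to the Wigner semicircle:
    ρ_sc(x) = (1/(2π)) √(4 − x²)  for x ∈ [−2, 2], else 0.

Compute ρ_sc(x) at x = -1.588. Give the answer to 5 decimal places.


ρ_sc(x) = (1/(2π)) √(4 − x²). With x = -1.588:
  4 − x² = 4 − (-1.588)² = 4 − 2.521744 = 1.478256.
  √(4 − x²) = 1.215836.
  1/(2π) = 0.159155.
  ρ_sc(-1.588) = 0.159155 · 1.215836 = 0.193506.

Rounded to 5 decimal places: ρ_sc(-1.588) ≈ 0.19351.


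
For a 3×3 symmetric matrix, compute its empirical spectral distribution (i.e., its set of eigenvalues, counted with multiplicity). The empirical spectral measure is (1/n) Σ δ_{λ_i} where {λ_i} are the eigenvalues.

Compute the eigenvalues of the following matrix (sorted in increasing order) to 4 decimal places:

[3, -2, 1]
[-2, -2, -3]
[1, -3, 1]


Since M is real symmetric, all three eigenvalues are real; they are the roots of det(λI − M) = λ³ − (tr M) λ² + s λ − det M, where s is the sum of the principal 2×2 minors.
tr M = 3 + (-2) + 1 = 2.
s = (3·(-2) − (-2)²) + (3·1 − 1²) + ((-2)·1 − (-3)²) = -10 + 2 + (-11) = -19.
det M (expand along row 1) = 3·(-11) − (-2)·1 + 1·8 = -23.
Characteristic polynomial: λ³ − 2λ² − 19λ + 23 = 0.
Substitute λ = y + (tr M)/3 = y + 0.666667 to remove the quadratic term: y³ + p·y + q = 0 with p = s − (tr M)²/3 = -20.333333 and q = −2(tr M)³/27 + (tr M)·s/3 − det M = 9.740741.
Three real roots ⇒ use the trigonometric (Viète) form: r = 2√(−p/3) = 5.206833, φ = arccos(3q/(p·r)) = arccos(-0.276014) = 1.850441 rad.
y_k = r·cos(φ/3 − 2πk/3) for k = 0, 1, 2 gives y = 4.247348, 0.484651, -4.731999.
λ_k = y_k + 0.666667 gives λ = 4.9140, 1.1513, -4.0653 (check: the sum is 2.0000 = tr M).

Eigenvalues sorted in increasing order: [-4.0653, 1.1513, 4.9140].


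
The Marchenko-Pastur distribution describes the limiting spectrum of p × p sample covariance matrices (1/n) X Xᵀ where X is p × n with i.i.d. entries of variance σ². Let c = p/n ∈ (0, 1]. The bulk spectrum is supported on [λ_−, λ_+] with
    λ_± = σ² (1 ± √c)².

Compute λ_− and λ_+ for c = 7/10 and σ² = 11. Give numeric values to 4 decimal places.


c = 7/10 = 0.700000; √c = 0.836660.
λ_− = σ² (1 − √c)² = 11 · (1 − 0.836660)² = 11 · (0.163340)² = 0.293479.
λ_+ = σ² (1 + √c)² = 11 · (1 + 0.836660)² = 11 · (1.836660)² = 37.106521.

Rounded to 4 decimal places: λ_− ≈ 0.2935, λ_+ ≈ 37.1065.


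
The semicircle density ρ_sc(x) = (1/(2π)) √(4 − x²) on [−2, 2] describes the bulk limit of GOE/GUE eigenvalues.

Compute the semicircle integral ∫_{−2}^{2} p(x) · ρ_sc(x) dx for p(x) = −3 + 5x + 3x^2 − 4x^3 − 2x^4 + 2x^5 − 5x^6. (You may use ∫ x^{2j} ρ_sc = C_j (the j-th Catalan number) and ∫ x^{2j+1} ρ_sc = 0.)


Write p(x) = Σ a_i x^i, split into monomials and integrate each against ρ_sc separately.
Using ∫ x^{2j} ρ_sc = C_j = (1/(j+1)) C(2j, j) (Catalan numbers) and ∫ x^{2j+1} ρ_sc = 0 (odd monomials vanish by symmetry):
  i = 0 (even): a_0 · C_{0} = -3 · 1 = -3
  i = 1 (odd): ∫ x^1 ρ_sc = 0 (vanishes)
  i = 2 (even): a_2 · C_{1} = 3 · 1 = 3
  i = 3 (odd): ∫ x^3 ρ_sc = 0 (vanishes)
  i = 4 (even): a_4 · C_{2} = -2 · 2 = -4
  i = 5 (odd): ∫ x^5 ρ_sc = 0 (vanishes)
  i = 6 (even): a_6 · C_{3} = -5 · 5 = -25

Summing the contributions: ∫_{−2}^{2} p(x) ρ_sc(x) dx = (-3) + 3 + (-4) + (-25) = -29.


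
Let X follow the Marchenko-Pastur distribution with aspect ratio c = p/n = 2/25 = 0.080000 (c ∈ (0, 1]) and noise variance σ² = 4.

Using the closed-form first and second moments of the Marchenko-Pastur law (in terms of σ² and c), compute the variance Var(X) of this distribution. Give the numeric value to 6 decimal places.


Recall the MP moments m_1 = E[X] = σ² and m_2 = E[X²] = σ⁴ (1 + c).
m_1 = E[X] = σ² = 4, so m_1² = 16.
m_2 = E[X²] = σ⁴ (1 + c) = 16 · (1 + 0.080000) = 16 · 1.080000 = 17.280000.
(Note m_2 − m_1² simplifies to c · σ⁴ = 0.080000 · 16.)

Var(X) = m_2 − m_1² = 17.280000 − 16 = 1.280000.


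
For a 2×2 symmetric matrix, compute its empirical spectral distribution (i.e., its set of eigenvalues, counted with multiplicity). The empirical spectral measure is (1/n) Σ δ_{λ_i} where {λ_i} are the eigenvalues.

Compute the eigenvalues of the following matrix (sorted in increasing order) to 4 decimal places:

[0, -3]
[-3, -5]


Since M is real symmetric, both eigenvalues are real; they are the roots of det(λI − M) = λ² − (tr M) λ + det M.
tr M = 0 + (-5) = -5.
det M = 0·(-5) − (-3)² = 0 − 9 = -9.
Characteristic polynomial: λ² + 5λ − 9 = 0.
Discriminant Δ = (tr M)² − 4·det M = 25 − (-36) = 61; √Δ = 7.810250.
λ = (tr M ± √Δ)/2 = (-5 ± 7.810250)/2, giving (tr M − √Δ)/2 = -6.4051 and (tr M + √Δ)/2 = 1.4051.

Eigenvalues sorted in increasing order: [-6.4051, 1.4051].


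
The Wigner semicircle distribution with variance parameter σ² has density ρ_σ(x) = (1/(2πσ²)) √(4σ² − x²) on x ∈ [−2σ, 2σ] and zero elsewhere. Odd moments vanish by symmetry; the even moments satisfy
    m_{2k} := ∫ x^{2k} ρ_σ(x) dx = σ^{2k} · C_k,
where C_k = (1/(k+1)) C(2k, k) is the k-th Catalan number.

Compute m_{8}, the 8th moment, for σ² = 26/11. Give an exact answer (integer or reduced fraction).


By the scaled semicircle moment identity, m_{2k} = σ^{2k} · C_k with k = 4.
C_4 = (1/(k+1)) · C(2k, k) = (1/5) · C(8, 4) = (1/5) · 70 = 14.
σ^{2k} = (σ²)^k = (26/11)^4 = 456976/14641.

Therefore m_{8} = σ^{8} · C_4 = (456976/14641) · 14 = 6397664/14641.


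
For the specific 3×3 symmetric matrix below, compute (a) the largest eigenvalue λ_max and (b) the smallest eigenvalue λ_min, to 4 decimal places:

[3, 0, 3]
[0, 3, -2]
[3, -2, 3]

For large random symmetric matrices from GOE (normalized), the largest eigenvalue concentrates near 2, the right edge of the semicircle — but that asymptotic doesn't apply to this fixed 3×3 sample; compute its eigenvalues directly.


Since M is real symmetric, all three eigenvalues are real; they are the roots of det(λI − M) = λ³ − (tr M) λ² + s λ − det M, where s is the sum of the principal 2×2 minors.
tr M = 3 + 3 + 3 = 9.
s = (3·3 − 0²) + (3·3 − 3²) + (3·3 − (-2)²) = 9 + 0 + 5 = 14.
det M (expand along row 1) = 3·5 − 0·6 + 3·(-9) = -12.
Characteristic polynomial: λ³ − 9λ² + 14λ + 12 = 0.
Substitute λ = y + (tr M)/3 = y + 3.000000 to remove the quadratic term: y³ + p·y + q = 0 with p = s − (tr M)²/3 = -13.000000 and q = −2(tr M)³/27 + (tr M)·s/3 − det M = 0.000000.
Three real roots ⇒ use the trigonometric (Viète) form: r = 2√(−p/3) = 4.163332, φ = arccos(3q/(p·r)) = arccos(0.000000) = 1.570796 rad.
y_k = r·cos(φ/3 − 2πk/3) for k = 0, 1, 2 gives y = 3.605551, 0.000000, -3.605551.
λ_k = y_k + 3.000000 gives λ = 6.6056, 3.0000, -0.6056 (check: the sum is 9.0000 = tr M).

Hence λ_max = 6.6056 and λ_min = -0.6056.


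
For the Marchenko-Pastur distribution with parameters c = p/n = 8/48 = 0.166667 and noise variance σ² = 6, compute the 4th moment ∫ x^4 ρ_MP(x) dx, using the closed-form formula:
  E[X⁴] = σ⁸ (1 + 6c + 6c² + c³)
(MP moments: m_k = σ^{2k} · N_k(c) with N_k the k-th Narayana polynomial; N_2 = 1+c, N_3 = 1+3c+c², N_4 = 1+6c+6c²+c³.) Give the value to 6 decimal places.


E[X⁴] = σ⁸ (1 + 6c + 6c² + c³) (fourth MP moment). With σ² = 6 (so σ⁸ = 1296) and c = 8/48 = 0.166667: E[X⁴] = 1296 · (1 + 6·0.166667 + 6·(0.166667)² + (0.166667)³) = 1296 · 2.171296.

So E[X^4] = 2814.000000.


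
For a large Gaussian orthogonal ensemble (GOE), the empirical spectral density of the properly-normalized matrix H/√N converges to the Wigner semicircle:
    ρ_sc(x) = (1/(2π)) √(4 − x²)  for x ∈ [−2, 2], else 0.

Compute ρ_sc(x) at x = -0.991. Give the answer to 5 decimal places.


ρ_sc(x) = (1/(2π)) √(4 − x²). With x = -0.991:
  4 − x² = 4 − (-0.991)² = 4 − 0.982081 = 3.017919.
  √(4 − x²) = 1.737216.
  1/(2π) = 0.159155.
  ρ_sc(-0.991) = 0.159155 · 1.737216 = 0.276486.

Rounded to 5 decimal places: ρ_sc(-0.991) ≈ 0.27649.


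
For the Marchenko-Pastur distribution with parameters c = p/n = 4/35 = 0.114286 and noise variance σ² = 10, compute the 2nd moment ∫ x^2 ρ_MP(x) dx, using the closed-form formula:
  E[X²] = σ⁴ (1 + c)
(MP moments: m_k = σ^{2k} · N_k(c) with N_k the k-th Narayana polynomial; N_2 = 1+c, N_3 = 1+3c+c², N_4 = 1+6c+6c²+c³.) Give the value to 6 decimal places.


E[X²] = σ⁴ (1 + c) (second MP moment). With σ² = 10 (so σ⁴ = 100) and c = 4/35 = 0.114286: E[X²] = 100 · (1 + 0.114286) = 100 · 1.114286.

So E[X^2] = 111.428571.


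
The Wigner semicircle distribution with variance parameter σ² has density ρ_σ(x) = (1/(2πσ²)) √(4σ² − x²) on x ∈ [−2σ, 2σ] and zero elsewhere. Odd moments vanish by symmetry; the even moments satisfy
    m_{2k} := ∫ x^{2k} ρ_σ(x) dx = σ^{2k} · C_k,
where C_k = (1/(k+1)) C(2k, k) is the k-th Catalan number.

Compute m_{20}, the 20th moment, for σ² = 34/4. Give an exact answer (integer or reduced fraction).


By the scaled semicircle moment identity, m_{2k} = σ^{2k} · C_k with k = 10.
C_10 = (1/(k+1)) · C(2k, k) = (1/11) · C(20, 10) = (1/11) · 184756 = 16796.
σ^{2k} = (σ²)^k = (34/4)^10 = 2015993900449/1024.

Therefore m_{20} = σ^{20} · C_10 = (2015993900449/1024) · 16796 = 8465158387985351/256.


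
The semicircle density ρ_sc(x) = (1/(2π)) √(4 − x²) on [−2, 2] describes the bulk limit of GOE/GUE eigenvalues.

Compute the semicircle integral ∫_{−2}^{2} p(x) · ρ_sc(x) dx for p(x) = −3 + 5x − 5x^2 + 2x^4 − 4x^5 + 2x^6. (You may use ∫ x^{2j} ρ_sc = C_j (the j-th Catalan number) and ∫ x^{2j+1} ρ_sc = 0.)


Write p(x) = Σ a_i x^i, split into monomials and integrate each against ρ_sc separately.
Using ∫ x^{2j} ρ_sc = C_j = (1/(j+1)) C(2j, j) (Catalan numbers) and ∫ x^{2j+1} ρ_sc = 0 (odd monomials vanish by symmetry):
  i = 0 (even): a_0 · C_{0} = -3 · 1 = -3
  i = 1 (odd): ∫ x^1 ρ_sc = 0 (vanishes)
  i = 2 (even): a_2 · C_{1} = -5 · 1 = -5
  i = 4 (even): a_4 · C_{2} = 2 · 2 = 4
  i = 5 (odd): ∫ x^5 ρ_sc = 0 (vanishes)
  i = 6 (even): a_6 · C_{3} = 2 · 5 = 10

Summing the contributions: ∫_{−2}^{2} p(x) ρ_sc(x) dx = (-3) + (-5) + 4 + 10 = 6.


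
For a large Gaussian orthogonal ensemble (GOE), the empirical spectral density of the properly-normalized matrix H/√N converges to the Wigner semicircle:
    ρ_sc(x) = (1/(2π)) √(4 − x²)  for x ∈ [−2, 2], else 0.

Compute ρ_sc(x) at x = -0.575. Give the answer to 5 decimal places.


ρ_sc(x) = (1/(2π)) √(4 − x²). With x = -0.575:
  4 − x² = 4 − (-0.575)² = 4 − 0.330625 = 3.669375.
  √(4 − x²) = 1.915561.
  1/(2π) = 0.159155.
  ρ_sc(-0.575) = 0.159155 · 1.915561 = 0.304871.

Rounded to 5 decimal places: ρ_sc(-0.575) ≈ 0.30487.


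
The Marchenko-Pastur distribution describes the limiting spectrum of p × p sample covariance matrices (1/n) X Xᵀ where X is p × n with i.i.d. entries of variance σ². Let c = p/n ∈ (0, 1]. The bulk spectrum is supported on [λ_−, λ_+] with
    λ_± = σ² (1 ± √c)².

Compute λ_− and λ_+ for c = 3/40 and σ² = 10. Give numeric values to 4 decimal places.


c = 3/40 = 0.075000; √c = 0.273861.
λ_− = σ² (1 − √c)² = 10 · (1 − 0.273861)² = 10 · (0.726139)² = 5.272774.
λ_+ = σ² (1 + √c)² = 10 · (1 + 0.273861)² = 10 · (1.273861)² = 16.227226.

Rounded to 4 decimal places: λ_− ≈ 5.2728, λ_+ ≈ 16.2272.


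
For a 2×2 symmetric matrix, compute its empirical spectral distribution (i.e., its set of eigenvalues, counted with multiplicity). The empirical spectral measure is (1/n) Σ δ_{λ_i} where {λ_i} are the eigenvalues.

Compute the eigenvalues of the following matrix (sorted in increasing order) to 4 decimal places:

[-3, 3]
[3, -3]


Since M is real symmetric, both eigenvalues are real; they are the roots of det(λI − M) = λ² − (tr M) λ + det M.
tr M = -3 + (-3) = -6.
det M = (-3)·(-3) − 3² = 9 − 9 = 0.
Characteristic polynomial: λ² + 6λ = 0.
Discriminant Δ = (tr M)² − 4·det M = 36 − 0 = 36; √Δ = 6.000000.
λ = (tr M ± √Δ)/2 = (-6 ± 6.000000)/2, giving (tr M − √Δ)/2 = -6.0000 and (tr M + √Δ)/2 = 0.0000.

Eigenvalues sorted in increasing order: [-6.0000, 0.0000].


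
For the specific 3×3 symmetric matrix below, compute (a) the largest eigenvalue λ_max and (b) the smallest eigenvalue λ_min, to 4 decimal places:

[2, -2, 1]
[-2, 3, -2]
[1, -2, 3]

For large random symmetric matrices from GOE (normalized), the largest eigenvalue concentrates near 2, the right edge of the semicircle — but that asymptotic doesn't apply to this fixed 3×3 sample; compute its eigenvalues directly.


Since M is real symmetric, all three eigenvalues are real; they are the roots of det(λI − M) = λ³ − (tr M) λ² + s λ − det M, where s is the sum of the principal 2×2 minors.
tr M = 2 + 3 + 3 = 8.
s = (2·3 − (-2)²) + (2·3 − 1²) + (3·3 − (-2)²) = 2 + 5 + 5 = 12.
det M (expand along row 1) = 2·5 − (-2)·(-4) + 1·1 = 3.
Characteristic polynomial: λ³ − 8λ² + 12λ − 3 = 0.
Substitute λ = y + (tr M)/3 = y + 2.666667 to remove the quadratic term: y³ + p·y + q = 0 with p = s − (tr M)²/3 = -9.333333 and q = −2(tr M)³/27 + (tr M)·s/3 − det M = -8.925926.
Three real roots ⇒ use the trigonometric (Viète) form: r = 2√(−p/3) = 3.527668, φ = arccos(3q/(p·r)) = arccos(0.813299) = 0.620997 rad.
y_k = r·cos(φ/3 − 2πk/3) for k = 0, 1, 2 gives y = 3.452360, -1.098294, -2.354066.
λ_k = y_k + 2.666667 gives λ = 6.1190, 1.5684, 0.3126 (check: the sum is 8.0000 = tr M).

Hence λ_max = 6.1190 and λ_min = 0.3126.
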